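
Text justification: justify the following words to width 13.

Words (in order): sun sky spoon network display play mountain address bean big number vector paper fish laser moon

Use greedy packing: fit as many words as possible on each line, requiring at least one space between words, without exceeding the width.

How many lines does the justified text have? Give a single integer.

Line 1: ['sun', 'sky', 'spoon'] (min_width=13, slack=0)
Line 2: ['network'] (min_width=7, slack=6)
Line 3: ['display', 'play'] (min_width=12, slack=1)
Line 4: ['mountain'] (min_width=8, slack=5)
Line 5: ['address', 'bean'] (min_width=12, slack=1)
Line 6: ['big', 'number'] (min_width=10, slack=3)
Line 7: ['vector', 'paper'] (min_width=12, slack=1)
Line 8: ['fish', 'laser'] (min_width=10, slack=3)
Line 9: ['moon'] (min_width=4, slack=9)
Total lines: 9

Answer: 9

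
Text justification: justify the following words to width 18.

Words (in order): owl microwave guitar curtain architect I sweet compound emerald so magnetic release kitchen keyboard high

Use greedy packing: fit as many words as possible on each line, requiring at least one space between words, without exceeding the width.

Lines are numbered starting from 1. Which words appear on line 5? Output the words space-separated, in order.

Answer: so magnetic

Derivation:
Line 1: ['owl', 'microwave'] (min_width=13, slack=5)
Line 2: ['guitar', 'curtain'] (min_width=14, slack=4)
Line 3: ['architect', 'I', 'sweet'] (min_width=17, slack=1)
Line 4: ['compound', 'emerald'] (min_width=16, slack=2)
Line 5: ['so', 'magnetic'] (min_width=11, slack=7)
Line 6: ['release', 'kitchen'] (min_width=15, slack=3)
Line 7: ['keyboard', 'high'] (min_width=13, slack=5)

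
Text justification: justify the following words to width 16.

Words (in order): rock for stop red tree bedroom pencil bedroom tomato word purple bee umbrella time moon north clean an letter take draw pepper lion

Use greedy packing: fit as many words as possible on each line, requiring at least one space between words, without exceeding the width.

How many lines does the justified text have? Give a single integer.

Line 1: ['rock', 'for', 'stop'] (min_width=13, slack=3)
Line 2: ['red', 'tree', 'bedroom'] (min_width=16, slack=0)
Line 3: ['pencil', 'bedroom'] (min_width=14, slack=2)
Line 4: ['tomato', 'word'] (min_width=11, slack=5)
Line 5: ['purple', 'bee'] (min_width=10, slack=6)
Line 6: ['umbrella', 'time'] (min_width=13, slack=3)
Line 7: ['moon', 'north', 'clean'] (min_width=16, slack=0)
Line 8: ['an', 'letter', 'take'] (min_width=14, slack=2)
Line 9: ['draw', 'pepper', 'lion'] (min_width=16, slack=0)
Total lines: 9

Answer: 9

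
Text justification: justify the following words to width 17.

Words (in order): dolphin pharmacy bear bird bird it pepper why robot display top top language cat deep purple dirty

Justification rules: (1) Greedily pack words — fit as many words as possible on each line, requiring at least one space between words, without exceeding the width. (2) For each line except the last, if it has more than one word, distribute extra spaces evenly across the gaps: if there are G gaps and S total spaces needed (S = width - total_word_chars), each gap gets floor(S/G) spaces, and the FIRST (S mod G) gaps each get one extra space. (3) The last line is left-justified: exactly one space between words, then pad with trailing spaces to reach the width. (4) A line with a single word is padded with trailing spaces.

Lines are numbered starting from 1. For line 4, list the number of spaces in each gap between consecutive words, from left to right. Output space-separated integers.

Answer: 2 2

Derivation:
Line 1: ['dolphin', 'pharmacy'] (min_width=16, slack=1)
Line 2: ['bear', 'bird', 'bird', 'it'] (min_width=17, slack=0)
Line 3: ['pepper', 'why', 'robot'] (min_width=16, slack=1)
Line 4: ['display', 'top', 'top'] (min_width=15, slack=2)
Line 5: ['language', 'cat', 'deep'] (min_width=17, slack=0)
Line 6: ['purple', 'dirty'] (min_width=12, slack=5)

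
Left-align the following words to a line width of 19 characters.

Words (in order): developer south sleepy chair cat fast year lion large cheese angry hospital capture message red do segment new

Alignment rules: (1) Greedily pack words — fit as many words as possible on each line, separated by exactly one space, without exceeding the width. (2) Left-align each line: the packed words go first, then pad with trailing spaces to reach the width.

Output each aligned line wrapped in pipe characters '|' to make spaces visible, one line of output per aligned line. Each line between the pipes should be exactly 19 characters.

Answer: |developer south    |
|sleepy chair cat   |
|fast year lion     |
|large cheese angry |
|hospital capture   |
|message red do     |
|segment new        |

Derivation:
Line 1: ['developer', 'south'] (min_width=15, slack=4)
Line 2: ['sleepy', 'chair', 'cat'] (min_width=16, slack=3)
Line 3: ['fast', 'year', 'lion'] (min_width=14, slack=5)
Line 4: ['large', 'cheese', 'angry'] (min_width=18, slack=1)
Line 5: ['hospital', 'capture'] (min_width=16, slack=3)
Line 6: ['message', 'red', 'do'] (min_width=14, slack=5)
Line 7: ['segment', 'new'] (min_width=11, slack=8)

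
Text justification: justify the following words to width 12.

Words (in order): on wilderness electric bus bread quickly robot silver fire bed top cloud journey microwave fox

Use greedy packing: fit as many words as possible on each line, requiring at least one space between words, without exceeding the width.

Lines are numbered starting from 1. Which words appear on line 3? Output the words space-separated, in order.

Line 1: ['on'] (min_width=2, slack=10)
Line 2: ['wilderness'] (min_width=10, slack=2)
Line 3: ['electric', 'bus'] (min_width=12, slack=0)
Line 4: ['bread'] (min_width=5, slack=7)
Line 5: ['quickly'] (min_width=7, slack=5)
Line 6: ['robot', 'silver'] (min_width=12, slack=0)
Line 7: ['fire', 'bed', 'top'] (min_width=12, slack=0)
Line 8: ['cloud'] (min_width=5, slack=7)
Line 9: ['journey'] (min_width=7, slack=5)
Line 10: ['microwave'] (min_width=9, slack=3)
Line 11: ['fox'] (min_width=3, slack=9)

Answer: electric bus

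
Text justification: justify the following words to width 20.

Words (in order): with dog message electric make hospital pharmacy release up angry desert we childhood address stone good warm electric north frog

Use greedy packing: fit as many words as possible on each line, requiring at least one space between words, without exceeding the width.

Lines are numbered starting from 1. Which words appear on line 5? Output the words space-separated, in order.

Line 1: ['with', 'dog', 'message'] (min_width=16, slack=4)
Line 2: ['electric', 'make'] (min_width=13, slack=7)
Line 3: ['hospital', 'pharmacy'] (min_width=17, slack=3)
Line 4: ['release', 'up', 'angry'] (min_width=16, slack=4)
Line 5: ['desert', 'we', 'childhood'] (min_width=19, slack=1)
Line 6: ['address', 'stone', 'good'] (min_width=18, slack=2)
Line 7: ['warm', 'electric', 'north'] (min_width=19, slack=1)
Line 8: ['frog'] (min_width=4, slack=16)

Answer: desert we childhood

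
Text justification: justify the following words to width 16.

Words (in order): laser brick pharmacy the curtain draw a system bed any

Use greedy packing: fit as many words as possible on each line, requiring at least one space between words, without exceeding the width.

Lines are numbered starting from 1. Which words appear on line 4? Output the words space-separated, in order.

Line 1: ['laser', 'brick'] (min_width=11, slack=5)
Line 2: ['pharmacy', 'the'] (min_width=12, slack=4)
Line 3: ['curtain', 'draw', 'a'] (min_width=14, slack=2)
Line 4: ['system', 'bed', 'any'] (min_width=14, slack=2)

Answer: system bed any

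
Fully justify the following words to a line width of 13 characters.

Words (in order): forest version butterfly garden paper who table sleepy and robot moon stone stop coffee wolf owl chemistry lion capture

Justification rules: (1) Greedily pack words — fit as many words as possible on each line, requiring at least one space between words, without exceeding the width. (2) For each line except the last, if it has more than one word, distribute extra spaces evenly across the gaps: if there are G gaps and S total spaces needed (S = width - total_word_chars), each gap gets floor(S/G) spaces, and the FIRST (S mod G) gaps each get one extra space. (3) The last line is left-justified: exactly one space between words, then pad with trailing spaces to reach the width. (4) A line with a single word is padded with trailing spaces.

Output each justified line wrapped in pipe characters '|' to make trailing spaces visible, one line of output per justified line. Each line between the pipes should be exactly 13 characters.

Line 1: ['forest'] (min_width=6, slack=7)
Line 2: ['version'] (min_width=7, slack=6)
Line 3: ['butterfly'] (min_width=9, slack=4)
Line 4: ['garden', 'paper'] (min_width=12, slack=1)
Line 5: ['who', 'table'] (min_width=9, slack=4)
Line 6: ['sleepy', 'and'] (min_width=10, slack=3)
Line 7: ['robot', 'moon'] (min_width=10, slack=3)
Line 8: ['stone', 'stop'] (min_width=10, slack=3)
Line 9: ['coffee', 'wolf'] (min_width=11, slack=2)
Line 10: ['owl', 'chemistry'] (min_width=13, slack=0)
Line 11: ['lion', 'capture'] (min_width=12, slack=1)

Answer: |forest       |
|version      |
|butterfly    |
|garden  paper|
|who     table|
|sleepy    and|
|robot    moon|
|stone    stop|
|coffee   wolf|
|owl chemistry|
|lion capture |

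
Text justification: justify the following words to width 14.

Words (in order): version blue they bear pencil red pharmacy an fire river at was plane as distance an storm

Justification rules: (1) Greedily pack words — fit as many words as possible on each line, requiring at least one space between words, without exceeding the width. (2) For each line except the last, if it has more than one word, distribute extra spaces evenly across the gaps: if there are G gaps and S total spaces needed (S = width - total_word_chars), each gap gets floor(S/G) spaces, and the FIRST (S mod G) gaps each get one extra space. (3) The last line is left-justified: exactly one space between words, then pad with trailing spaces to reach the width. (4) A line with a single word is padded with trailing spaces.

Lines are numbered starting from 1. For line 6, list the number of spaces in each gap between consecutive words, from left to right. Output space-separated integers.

Line 1: ['version', 'blue'] (min_width=12, slack=2)
Line 2: ['they', 'bear'] (min_width=9, slack=5)
Line 3: ['pencil', 'red'] (min_width=10, slack=4)
Line 4: ['pharmacy', 'an'] (min_width=11, slack=3)
Line 5: ['fire', 'river', 'at'] (min_width=13, slack=1)
Line 6: ['was', 'plane', 'as'] (min_width=12, slack=2)
Line 7: ['distance', 'an'] (min_width=11, slack=3)
Line 8: ['storm'] (min_width=5, slack=9)

Answer: 2 2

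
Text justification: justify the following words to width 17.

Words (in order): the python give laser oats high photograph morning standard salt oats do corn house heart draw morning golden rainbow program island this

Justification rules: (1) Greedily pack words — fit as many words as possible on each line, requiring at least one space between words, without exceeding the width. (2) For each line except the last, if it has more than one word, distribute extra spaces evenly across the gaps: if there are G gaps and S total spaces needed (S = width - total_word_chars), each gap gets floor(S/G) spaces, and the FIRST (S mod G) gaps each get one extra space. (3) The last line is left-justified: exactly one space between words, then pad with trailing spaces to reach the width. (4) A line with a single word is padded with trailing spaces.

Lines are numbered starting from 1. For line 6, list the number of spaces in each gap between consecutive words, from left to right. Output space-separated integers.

Line 1: ['the', 'python', 'give'] (min_width=15, slack=2)
Line 2: ['laser', 'oats', 'high'] (min_width=15, slack=2)
Line 3: ['photograph'] (min_width=10, slack=7)
Line 4: ['morning', 'standard'] (min_width=16, slack=1)
Line 5: ['salt', 'oats', 'do', 'corn'] (min_width=17, slack=0)
Line 6: ['house', 'heart', 'draw'] (min_width=16, slack=1)
Line 7: ['morning', 'golden'] (min_width=14, slack=3)
Line 8: ['rainbow', 'program'] (min_width=15, slack=2)
Line 9: ['island', 'this'] (min_width=11, slack=6)

Answer: 2 1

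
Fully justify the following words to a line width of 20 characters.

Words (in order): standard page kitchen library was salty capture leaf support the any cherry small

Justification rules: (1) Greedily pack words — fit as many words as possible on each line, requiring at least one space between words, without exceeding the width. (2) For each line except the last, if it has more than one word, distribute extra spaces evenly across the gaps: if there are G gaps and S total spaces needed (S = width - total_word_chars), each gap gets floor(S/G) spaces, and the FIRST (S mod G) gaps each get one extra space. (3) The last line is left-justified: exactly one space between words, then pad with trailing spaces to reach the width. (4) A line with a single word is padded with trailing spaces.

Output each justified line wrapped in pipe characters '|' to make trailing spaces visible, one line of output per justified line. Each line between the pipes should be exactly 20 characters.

Line 1: ['standard', 'page'] (min_width=13, slack=7)
Line 2: ['kitchen', 'library', 'was'] (min_width=19, slack=1)
Line 3: ['salty', 'capture', 'leaf'] (min_width=18, slack=2)
Line 4: ['support', 'the', 'any'] (min_width=15, slack=5)
Line 5: ['cherry', 'small'] (min_width=12, slack=8)

Answer: |standard        page|
|kitchen  library was|
|salty  capture  leaf|
|support    the   any|
|cherry small        |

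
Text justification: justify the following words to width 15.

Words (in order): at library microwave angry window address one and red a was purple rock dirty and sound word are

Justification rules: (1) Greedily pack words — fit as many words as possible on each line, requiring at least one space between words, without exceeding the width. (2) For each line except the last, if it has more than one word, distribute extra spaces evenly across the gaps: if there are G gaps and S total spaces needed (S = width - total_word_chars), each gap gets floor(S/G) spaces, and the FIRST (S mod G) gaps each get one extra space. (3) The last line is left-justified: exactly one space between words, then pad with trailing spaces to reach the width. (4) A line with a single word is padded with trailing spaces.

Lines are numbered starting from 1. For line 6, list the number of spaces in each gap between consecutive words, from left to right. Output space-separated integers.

Line 1: ['at', 'library'] (min_width=10, slack=5)
Line 2: ['microwave', 'angry'] (min_width=15, slack=0)
Line 3: ['window', 'address'] (min_width=14, slack=1)
Line 4: ['one', 'and', 'red', 'a'] (min_width=13, slack=2)
Line 5: ['was', 'purple', 'rock'] (min_width=15, slack=0)
Line 6: ['dirty', 'and', 'sound'] (min_width=15, slack=0)
Line 7: ['word', 'are'] (min_width=8, slack=7)

Answer: 1 1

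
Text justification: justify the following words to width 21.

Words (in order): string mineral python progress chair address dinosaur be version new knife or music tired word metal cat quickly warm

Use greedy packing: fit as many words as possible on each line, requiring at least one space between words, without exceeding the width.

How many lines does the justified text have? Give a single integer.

Line 1: ['string', 'mineral', 'python'] (min_width=21, slack=0)
Line 2: ['progress', 'chair'] (min_width=14, slack=7)
Line 3: ['address', 'dinosaur', 'be'] (min_width=19, slack=2)
Line 4: ['version', 'new', 'knife', 'or'] (min_width=20, slack=1)
Line 5: ['music', 'tired', 'word'] (min_width=16, slack=5)
Line 6: ['metal', 'cat', 'quickly'] (min_width=17, slack=4)
Line 7: ['warm'] (min_width=4, slack=17)
Total lines: 7

Answer: 7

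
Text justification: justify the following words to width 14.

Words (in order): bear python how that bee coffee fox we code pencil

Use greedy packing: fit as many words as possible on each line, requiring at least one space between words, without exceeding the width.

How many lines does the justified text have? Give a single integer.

Answer: 4

Derivation:
Line 1: ['bear', 'python'] (min_width=11, slack=3)
Line 2: ['how', 'that', 'bee'] (min_width=12, slack=2)
Line 3: ['coffee', 'fox', 'we'] (min_width=13, slack=1)
Line 4: ['code', 'pencil'] (min_width=11, slack=3)
Total lines: 4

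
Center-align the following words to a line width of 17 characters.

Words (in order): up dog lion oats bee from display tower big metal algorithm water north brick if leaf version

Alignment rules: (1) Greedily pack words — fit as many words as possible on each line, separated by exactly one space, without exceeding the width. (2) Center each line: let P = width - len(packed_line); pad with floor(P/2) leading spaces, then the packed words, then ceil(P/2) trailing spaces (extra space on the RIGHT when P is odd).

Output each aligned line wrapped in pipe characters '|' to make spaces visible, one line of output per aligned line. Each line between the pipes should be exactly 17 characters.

Line 1: ['up', 'dog', 'lion', 'oats'] (min_width=16, slack=1)
Line 2: ['bee', 'from', 'display'] (min_width=16, slack=1)
Line 3: ['tower', 'big', 'metal'] (min_width=15, slack=2)
Line 4: ['algorithm', 'water'] (min_width=15, slack=2)
Line 5: ['north', 'brick', 'if'] (min_width=14, slack=3)
Line 6: ['leaf', 'version'] (min_width=12, slack=5)

Answer: |up dog lion oats |
|bee from display |
| tower big metal |
| algorithm water |
| north brick if  |
|  leaf version   |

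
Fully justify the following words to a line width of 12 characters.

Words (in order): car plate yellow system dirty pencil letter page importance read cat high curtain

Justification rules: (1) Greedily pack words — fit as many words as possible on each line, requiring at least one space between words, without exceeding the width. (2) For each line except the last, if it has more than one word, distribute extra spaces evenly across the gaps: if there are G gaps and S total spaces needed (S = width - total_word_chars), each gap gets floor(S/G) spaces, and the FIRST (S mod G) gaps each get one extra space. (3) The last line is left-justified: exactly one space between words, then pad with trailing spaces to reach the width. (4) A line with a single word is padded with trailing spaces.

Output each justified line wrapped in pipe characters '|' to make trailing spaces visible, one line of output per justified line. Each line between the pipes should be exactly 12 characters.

Line 1: ['car', 'plate'] (min_width=9, slack=3)
Line 2: ['yellow'] (min_width=6, slack=6)
Line 3: ['system', 'dirty'] (min_width=12, slack=0)
Line 4: ['pencil'] (min_width=6, slack=6)
Line 5: ['letter', 'page'] (min_width=11, slack=1)
Line 6: ['importance'] (min_width=10, slack=2)
Line 7: ['read', 'cat'] (min_width=8, slack=4)
Line 8: ['high', 'curtain'] (min_width=12, slack=0)

Answer: |car    plate|
|yellow      |
|system dirty|
|pencil      |
|letter  page|
|importance  |
|read     cat|
|high curtain|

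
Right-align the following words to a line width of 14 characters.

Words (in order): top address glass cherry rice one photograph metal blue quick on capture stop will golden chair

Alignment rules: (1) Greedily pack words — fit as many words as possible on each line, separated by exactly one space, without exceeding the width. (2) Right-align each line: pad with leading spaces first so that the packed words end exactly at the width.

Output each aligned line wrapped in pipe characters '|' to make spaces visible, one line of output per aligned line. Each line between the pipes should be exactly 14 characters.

Line 1: ['top', 'address'] (min_width=11, slack=3)
Line 2: ['glass', 'cherry'] (min_width=12, slack=2)
Line 3: ['rice', 'one'] (min_width=8, slack=6)
Line 4: ['photograph'] (min_width=10, slack=4)
Line 5: ['metal', 'blue'] (min_width=10, slack=4)
Line 6: ['quick', 'on'] (min_width=8, slack=6)
Line 7: ['capture', 'stop'] (min_width=12, slack=2)
Line 8: ['will', 'golden'] (min_width=11, slack=3)
Line 9: ['chair'] (min_width=5, slack=9)

Answer: |   top address|
|  glass cherry|
|      rice one|
|    photograph|
|    metal blue|
|      quick on|
|  capture stop|
|   will golden|
|         chair|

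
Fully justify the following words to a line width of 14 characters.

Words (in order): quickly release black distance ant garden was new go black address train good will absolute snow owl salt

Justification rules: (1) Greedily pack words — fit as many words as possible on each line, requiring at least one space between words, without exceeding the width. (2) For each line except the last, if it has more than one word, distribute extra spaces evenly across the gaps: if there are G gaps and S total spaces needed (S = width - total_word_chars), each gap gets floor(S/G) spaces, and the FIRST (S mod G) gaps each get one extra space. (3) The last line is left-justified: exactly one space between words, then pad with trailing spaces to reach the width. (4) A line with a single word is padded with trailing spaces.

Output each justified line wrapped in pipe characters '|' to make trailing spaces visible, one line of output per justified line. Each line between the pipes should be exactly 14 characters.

Line 1: ['quickly'] (min_width=7, slack=7)
Line 2: ['release', 'black'] (min_width=13, slack=1)
Line 3: ['distance', 'ant'] (min_width=12, slack=2)
Line 4: ['garden', 'was', 'new'] (min_width=14, slack=0)
Line 5: ['go', 'black'] (min_width=8, slack=6)
Line 6: ['address', 'train'] (min_width=13, slack=1)
Line 7: ['good', 'will'] (min_width=9, slack=5)
Line 8: ['absolute', 'snow'] (min_width=13, slack=1)
Line 9: ['owl', 'salt'] (min_width=8, slack=6)

Answer: |quickly       |
|release  black|
|distance   ant|
|garden was new|
|go       black|
|address  train|
|good      will|
|absolute  snow|
|owl salt      |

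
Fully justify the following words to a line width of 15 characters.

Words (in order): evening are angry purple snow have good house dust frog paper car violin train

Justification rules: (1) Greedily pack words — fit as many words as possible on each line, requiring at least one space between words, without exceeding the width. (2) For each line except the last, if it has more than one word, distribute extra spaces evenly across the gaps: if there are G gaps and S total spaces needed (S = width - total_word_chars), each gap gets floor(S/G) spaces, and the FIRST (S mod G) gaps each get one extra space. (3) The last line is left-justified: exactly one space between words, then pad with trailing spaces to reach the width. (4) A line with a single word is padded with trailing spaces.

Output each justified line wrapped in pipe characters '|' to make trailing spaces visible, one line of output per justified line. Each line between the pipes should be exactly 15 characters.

Answer: |evening     are|
|angry    purple|
|snow  have good|
|house dust frog|
|paper       car|
|violin train   |

Derivation:
Line 1: ['evening', 'are'] (min_width=11, slack=4)
Line 2: ['angry', 'purple'] (min_width=12, slack=3)
Line 3: ['snow', 'have', 'good'] (min_width=14, slack=1)
Line 4: ['house', 'dust', 'frog'] (min_width=15, slack=0)
Line 5: ['paper', 'car'] (min_width=9, slack=6)
Line 6: ['violin', 'train'] (min_width=12, slack=3)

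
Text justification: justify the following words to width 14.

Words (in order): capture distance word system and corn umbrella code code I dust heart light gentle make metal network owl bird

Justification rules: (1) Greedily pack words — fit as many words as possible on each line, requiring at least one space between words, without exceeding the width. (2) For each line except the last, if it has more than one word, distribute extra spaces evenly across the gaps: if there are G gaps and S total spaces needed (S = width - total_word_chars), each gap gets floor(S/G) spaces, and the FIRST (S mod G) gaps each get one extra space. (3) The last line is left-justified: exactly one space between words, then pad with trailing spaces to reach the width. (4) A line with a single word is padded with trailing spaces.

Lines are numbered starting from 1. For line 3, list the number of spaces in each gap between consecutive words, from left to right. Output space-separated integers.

Answer: 5

Derivation:
Line 1: ['capture'] (min_width=7, slack=7)
Line 2: ['distance', 'word'] (min_width=13, slack=1)
Line 3: ['system', 'and'] (min_width=10, slack=4)
Line 4: ['corn', 'umbrella'] (min_width=13, slack=1)
Line 5: ['code', 'code', 'I'] (min_width=11, slack=3)
Line 6: ['dust', 'heart'] (min_width=10, slack=4)
Line 7: ['light', 'gentle'] (min_width=12, slack=2)
Line 8: ['make', 'metal'] (min_width=10, slack=4)
Line 9: ['network', 'owl'] (min_width=11, slack=3)
Line 10: ['bird'] (min_width=4, slack=10)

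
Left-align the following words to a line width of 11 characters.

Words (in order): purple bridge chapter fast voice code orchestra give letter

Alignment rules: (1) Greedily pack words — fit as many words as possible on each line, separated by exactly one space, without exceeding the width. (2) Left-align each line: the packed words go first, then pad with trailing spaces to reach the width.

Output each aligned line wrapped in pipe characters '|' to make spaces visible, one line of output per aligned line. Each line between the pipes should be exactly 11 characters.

Answer: |purple     |
|bridge     |
|chapter    |
|fast voice |
|code       |
|orchestra  |
|give letter|

Derivation:
Line 1: ['purple'] (min_width=6, slack=5)
Line 2: ['bridge'] (min_width=6, slack=5)
Line 3: ['chapter'] (min_width=7, slack=4)
Line 4: ['fast', 'voice'] (min_width=10, slack=1)
Line 5: ['code'] (min_width=4, slack=7)
Line 6: ['orchestra'] (min_width=9, slack=2)
Line 7: ['give', 'letter'] (min_width=11, slack=0)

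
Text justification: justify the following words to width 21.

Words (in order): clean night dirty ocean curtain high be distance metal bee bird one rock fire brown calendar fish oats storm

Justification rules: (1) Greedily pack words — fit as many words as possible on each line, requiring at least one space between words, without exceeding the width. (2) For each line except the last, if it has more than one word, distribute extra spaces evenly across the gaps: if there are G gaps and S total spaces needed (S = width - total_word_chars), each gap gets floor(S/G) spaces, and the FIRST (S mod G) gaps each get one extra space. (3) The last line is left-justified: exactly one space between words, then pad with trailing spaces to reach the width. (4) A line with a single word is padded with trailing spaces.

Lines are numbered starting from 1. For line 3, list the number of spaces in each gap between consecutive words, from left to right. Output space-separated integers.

Answer: 3 2

Derivation:
Line 1: ['clean', 'night', 'dirty'] (min_width=17, slack=4)
Line 2: ['ocean', 'curtain', 'high', 'be'] (min_width=21, slack=0)
Line 3: ['distance', 'metal', 'bee'] (min_width=18, slack=3)
Line 4: ['bird', 'one', 'rock', 'fire'] (min_width=18, slack=3)
Line 5: ['brown', 'calendar', 'fish'] (min_width=19, slack=2)
Line 6: ['oats', 'storm'] (min_width=10, slack=11)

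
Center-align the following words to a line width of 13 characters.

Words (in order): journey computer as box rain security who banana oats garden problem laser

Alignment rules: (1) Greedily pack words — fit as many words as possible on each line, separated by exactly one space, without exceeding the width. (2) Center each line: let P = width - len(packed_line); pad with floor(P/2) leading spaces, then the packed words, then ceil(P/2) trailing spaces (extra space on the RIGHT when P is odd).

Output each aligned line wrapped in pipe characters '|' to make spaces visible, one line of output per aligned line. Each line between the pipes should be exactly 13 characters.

Answer: |   journey   |
| computer as |
|  box rain   |
|security who |
| banana oats |
|   garden    |
|problem laser|

Derivation:
Line 1: ['journey'] (min_width=7, slack=6)
Line 2: ['computer', 'as'] (min_width=11, slack=2)
Line 3: ['box', 'rain'] (min_width=8, slack=5)
Line 4: ['security', 'who'] (min_width=12, slack=1)
Line 5: ['banana', 'oats'] (min_width=11, slack=2)
Line 6: ['garden'] (min_width=6, slack=7)
Line 7: ['problem', 'laser'] (min_width=13, slack=0)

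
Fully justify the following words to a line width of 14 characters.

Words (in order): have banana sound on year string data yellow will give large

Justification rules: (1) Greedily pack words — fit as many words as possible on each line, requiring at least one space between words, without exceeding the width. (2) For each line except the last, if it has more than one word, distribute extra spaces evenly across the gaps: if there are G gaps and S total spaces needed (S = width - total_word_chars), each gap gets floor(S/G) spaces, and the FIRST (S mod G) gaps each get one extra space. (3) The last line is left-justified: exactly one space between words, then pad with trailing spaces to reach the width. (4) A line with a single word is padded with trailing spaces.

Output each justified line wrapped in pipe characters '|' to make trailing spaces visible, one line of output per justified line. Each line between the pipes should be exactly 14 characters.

Line 1: ['have', 'banana'] (min_width=11, slack=3)
Line 2: ['sound', 'on', 'year'] (min_width=13, slack=1)
Line 3: ['string', 'data'] (min_width=11, slack=3)
Line 4: ['yellow', 'will'] (min_width=11, slack=3)
Line 5: ['give', 'large'] (min_width=10, slack=4)

Answer: |have    banana|
|sound  on year|
|string    data|
|yellow    will|
|give large    |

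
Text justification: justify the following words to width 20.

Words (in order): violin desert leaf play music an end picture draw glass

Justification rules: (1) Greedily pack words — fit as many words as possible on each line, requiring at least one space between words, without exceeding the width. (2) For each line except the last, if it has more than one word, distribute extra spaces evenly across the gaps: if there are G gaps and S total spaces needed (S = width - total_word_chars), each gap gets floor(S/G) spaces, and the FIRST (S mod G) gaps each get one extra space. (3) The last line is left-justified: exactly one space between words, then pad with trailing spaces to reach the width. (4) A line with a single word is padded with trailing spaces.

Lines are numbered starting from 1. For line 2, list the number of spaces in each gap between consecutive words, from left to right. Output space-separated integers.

Answer: 2 2 2

Derivation:
Line 1: ['violin', 'desert', 'leaf'] (min_width=18, slack=2)
Line 2: ['play', 'music', 'an', 'end'] (min_width=17, slack=3)
Line 3: ['picture', 'draw', 'glass'] (min_width=18, slack=2)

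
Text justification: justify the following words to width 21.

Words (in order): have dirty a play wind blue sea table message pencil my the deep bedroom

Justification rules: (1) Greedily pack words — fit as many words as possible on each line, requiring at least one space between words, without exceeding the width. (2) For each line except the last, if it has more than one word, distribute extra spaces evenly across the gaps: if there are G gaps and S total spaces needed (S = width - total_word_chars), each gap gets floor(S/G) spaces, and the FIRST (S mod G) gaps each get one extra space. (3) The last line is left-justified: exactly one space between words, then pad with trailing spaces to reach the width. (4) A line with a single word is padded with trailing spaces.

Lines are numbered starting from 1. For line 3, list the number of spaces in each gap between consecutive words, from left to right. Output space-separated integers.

Answer: 1 1 1

Derivation:
Line 1: ['have', 'dirty', 'a', 'play'] (min_width=17, slack=4)
Line 2: ['wind', 'blue', 'sea', 'table'] (min_width=19, slack=2)
Line 3: ['message', 'pencil', 'my', 'the'] (min_width=21, slack=0)
Line 4: ['deep', 'bedroom'] (min_width=12, slack=9)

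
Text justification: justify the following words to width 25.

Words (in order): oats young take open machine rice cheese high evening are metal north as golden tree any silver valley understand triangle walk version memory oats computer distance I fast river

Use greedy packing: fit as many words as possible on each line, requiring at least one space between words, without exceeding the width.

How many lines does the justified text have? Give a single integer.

Answer: 8

Derivation:
Line 1: ['oats', 'young', 'take', 'open'] (min_width=20, slack=5)
Line 2: ['machine', 'rice', 'cheese', 'high'] (min_width=24, slack=1)
Line 3: ['evening', 'are', 'metal', 'north'] (min_width=23, slack=2)
Line 4: ['as', 'golden', 'tree', 'any', 'silver'] (min_width=25, slack=0)
Line 5: ['valley', 'understand'] (min_width=17, slack=8)
Line 6: ['triangle', 'walk', 'version'] (min_width=21, slack=4)
Line 7: ['memory', 'oats', 'computer'] (min_width=20, slack=5)
Line 8: ['distance', 'I', 'fast', 'river'] (min_width=21, slack=4)
Total lines: 8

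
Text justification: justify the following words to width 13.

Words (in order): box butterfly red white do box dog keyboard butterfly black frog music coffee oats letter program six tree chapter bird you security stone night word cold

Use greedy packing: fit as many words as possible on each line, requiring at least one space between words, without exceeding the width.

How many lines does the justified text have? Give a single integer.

Answer: 14

Derivation:
Line 1: ['box', 'butterfly'] (min_width=13, slack=0)
Line 2: ['red', 'white', 'do'] (min_width=12, slack=1)
Line 3: ['box', 'dog'] (min_width=7, slack=6)
Line 4: ['keyboard'] (min_width=8, slack=5)
Line 5: ['butterfly'] (min_width=9, slack=4)
Line 6: ['black', 'frog'] (min_width=10, slack=3)
Line 7: ['music', 'coffee'] (min_width=12, slack=1)
Line 8: ['oats', 'letter'] (min_width=11, slack=2)
Line 9: ['program', 'six'] (min_width=11, slack=2)
Line 10: ['tree', 'chapter'] (min_width=12, slack=1)
Line 11: ['bird', 'you'] (min_width=8, slack=5)
Line 12: ['security'] (min_width=8, slack=5)
Line 13: ['stone', 'night'] (min_width=11, slack=2)
Line 14: ['word', 'cold'] (min_width=9, slack=4)
Total lines: 14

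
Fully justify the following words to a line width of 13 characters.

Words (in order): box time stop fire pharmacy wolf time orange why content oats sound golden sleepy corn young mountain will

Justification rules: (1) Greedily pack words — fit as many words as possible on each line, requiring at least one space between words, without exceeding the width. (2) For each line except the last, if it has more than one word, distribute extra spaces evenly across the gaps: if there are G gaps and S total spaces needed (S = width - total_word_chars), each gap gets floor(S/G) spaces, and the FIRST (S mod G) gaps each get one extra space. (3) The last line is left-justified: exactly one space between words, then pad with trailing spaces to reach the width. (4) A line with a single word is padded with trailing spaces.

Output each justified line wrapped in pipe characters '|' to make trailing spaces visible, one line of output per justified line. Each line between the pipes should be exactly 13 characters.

Answer: |box time stop|
|fire pharmacy|
|wolf     time|
|orange    why|
|content  oats|
|sound  golden|
|sleepy   corn|
|young        |
|mountain will|

Derivation:
Line 1: ['box', 'time', 'stop'] (min_width=13, slack=0)
Line 2: ['fire', 'pharmacy'] (min_width=13, slack=0)
Line 3: ['wolf', 'time'] (min_width=9, slack=4)
Line 4: ['orange', 'why'] (min_width=10, slack=3)
Line 5: ['content', 'oats'] (min_width=12, slack=1)
Line 6: ['sound', 'golden'] (min_width=12, slack=1)
Line 7: ['sleepy', 'corn'] (min_width=11, slack=2)
Line 8: ['young'] (min_width=5, slack=8)
Line 9: ['mountain', 'will'] (min_width=13, slack=0)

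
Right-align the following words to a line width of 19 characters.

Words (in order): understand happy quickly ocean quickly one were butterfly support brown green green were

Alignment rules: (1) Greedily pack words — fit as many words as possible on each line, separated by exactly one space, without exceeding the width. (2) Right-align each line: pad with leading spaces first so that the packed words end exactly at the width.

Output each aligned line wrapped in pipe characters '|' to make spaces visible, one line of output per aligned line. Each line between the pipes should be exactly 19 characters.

Answer: |   understand happy|
|      quickly ocean|
|   quickly one were|
|  butterfly support|
|  brown green green|
|               were|

Derivation:
Line 1: ['understand', 'happy'] (min_width=16, slack=3)
Line 2: ['quickly', 'ocean'] (min_width=13, slack=6)
Line 3: ['quickly', 'one', 'were'] (min_width=16, slack=3)
Line 4: ['butterfly', 'support'] (min_width=17, slack=2)
Line 5: ['brown', 'green', 'green'] (min_width=17, slack=2)
Line 6: ['were'] (min_width=4, slack=15)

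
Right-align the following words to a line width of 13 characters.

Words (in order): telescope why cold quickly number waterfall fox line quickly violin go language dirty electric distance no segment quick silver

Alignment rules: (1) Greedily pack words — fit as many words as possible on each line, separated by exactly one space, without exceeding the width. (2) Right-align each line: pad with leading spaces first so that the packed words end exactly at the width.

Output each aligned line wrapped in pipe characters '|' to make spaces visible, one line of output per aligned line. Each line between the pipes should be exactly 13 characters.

Answer: |telescope why|
| cold quickly|
|       number|
|waterfall fox|
| line quickly|
|    violin go|
|     language|
|        dirty|
|     electric|
|  distance no|
|segment quick|
|       silver|

Derivation:
Line 1: ['telescope', 'why'] (min_width=13, slack=0)
Line 2: ['cold', 'quickly'] (min_width=12, slack=1)
Line 3: ['number'] (min_width=6, slack=7)
Line 4: ['waterfall', 'fox'] (min_width=13, slack=0)
Line 5: ['line', 'quickly'] (min_width=12, slack=1)
Line 6: ['violin', 'go'] (min_width=9, slack=4)
Line 7: ['language'] (min_width=8, slack=5)
Line 8: ['dirty'] (min_width=5, slack=8)
Line 9: ['electric'] (min_width=8, slack=5)
Line 10: ['distance', 'no'] (min_width=11, slack=2)
Line 11: ['segment', 'quick'] (min_width=13, slack=0)
Line 12: ['silver'] (min_width=6, slack=7)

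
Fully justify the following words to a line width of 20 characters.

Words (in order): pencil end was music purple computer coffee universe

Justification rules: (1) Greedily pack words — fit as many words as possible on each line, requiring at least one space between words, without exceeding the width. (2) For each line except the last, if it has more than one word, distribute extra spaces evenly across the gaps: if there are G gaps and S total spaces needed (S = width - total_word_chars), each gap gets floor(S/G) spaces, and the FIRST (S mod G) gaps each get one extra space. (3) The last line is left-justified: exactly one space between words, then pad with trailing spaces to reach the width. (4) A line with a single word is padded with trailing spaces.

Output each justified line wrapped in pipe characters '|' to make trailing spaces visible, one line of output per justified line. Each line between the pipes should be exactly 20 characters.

Answer: |pencil end was music|
|purple      computer|
|coffee universe     |

Derivation:
Line 1: ['pencil', 'end', 'was', 'music'] (min_width=20, slack=0)
Line 2: ['purple', 'computer'] (min_width=15, slack=5)
Line 3: ['coffee', 'universe'] (min_width=15, slack=5)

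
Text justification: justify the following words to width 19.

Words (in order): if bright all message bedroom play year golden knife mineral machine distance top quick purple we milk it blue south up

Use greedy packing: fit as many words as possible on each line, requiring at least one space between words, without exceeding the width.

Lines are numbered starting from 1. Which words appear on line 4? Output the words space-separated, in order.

Answer: knife mineral

Derivation:
Line 1: ['if', 'bright', 'all'] (min_width=13, slack=6)
Line 2: ['message', 'bedroom'] (min_width=15, slack=4)
Line 3: ['play', 'year', 'golden'] (min_width=16, slack=3)
Line 4: ['knife', 'mineral'] (min_width=13, slack=6)
Line 5: ['machine', 'distance'] (min_width=16, slack=3)
Line 6: ['top', 'quick', 'purple', 'we'] (min_width=19, slack=0)
Line 7: ['milk', 'it', 'blue', 'south'] (min_width=18, slack=1)
Line 8: ['up'] (min_width=2, slack=17)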